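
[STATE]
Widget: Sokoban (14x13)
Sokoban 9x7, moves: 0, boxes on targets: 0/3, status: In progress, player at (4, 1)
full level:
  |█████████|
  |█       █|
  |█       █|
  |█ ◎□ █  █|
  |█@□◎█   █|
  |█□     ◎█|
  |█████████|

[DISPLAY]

█████████     
█       █     
█       █     
█ ◎□ █  █     
█@□◎█   █     
█□     ◎█     
█████████     
Moves: 0  0/3 
              
              
              
              
              


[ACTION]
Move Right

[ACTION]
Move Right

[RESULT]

█████████     
█       █     
█       █     
█ ◎□ █  █     
█ @■█   █     
█□     ◎█     
█████████     
Moves: 1  1/3 
              
              
              
              
              


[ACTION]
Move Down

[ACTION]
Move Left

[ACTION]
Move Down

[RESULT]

█████████     
█       █     
█       █     
█ ◎□ █  █     
█  ■█   █     
█□@    ◎█     
█████████     
Moves: 2  1/3 
              
              
              
              
              


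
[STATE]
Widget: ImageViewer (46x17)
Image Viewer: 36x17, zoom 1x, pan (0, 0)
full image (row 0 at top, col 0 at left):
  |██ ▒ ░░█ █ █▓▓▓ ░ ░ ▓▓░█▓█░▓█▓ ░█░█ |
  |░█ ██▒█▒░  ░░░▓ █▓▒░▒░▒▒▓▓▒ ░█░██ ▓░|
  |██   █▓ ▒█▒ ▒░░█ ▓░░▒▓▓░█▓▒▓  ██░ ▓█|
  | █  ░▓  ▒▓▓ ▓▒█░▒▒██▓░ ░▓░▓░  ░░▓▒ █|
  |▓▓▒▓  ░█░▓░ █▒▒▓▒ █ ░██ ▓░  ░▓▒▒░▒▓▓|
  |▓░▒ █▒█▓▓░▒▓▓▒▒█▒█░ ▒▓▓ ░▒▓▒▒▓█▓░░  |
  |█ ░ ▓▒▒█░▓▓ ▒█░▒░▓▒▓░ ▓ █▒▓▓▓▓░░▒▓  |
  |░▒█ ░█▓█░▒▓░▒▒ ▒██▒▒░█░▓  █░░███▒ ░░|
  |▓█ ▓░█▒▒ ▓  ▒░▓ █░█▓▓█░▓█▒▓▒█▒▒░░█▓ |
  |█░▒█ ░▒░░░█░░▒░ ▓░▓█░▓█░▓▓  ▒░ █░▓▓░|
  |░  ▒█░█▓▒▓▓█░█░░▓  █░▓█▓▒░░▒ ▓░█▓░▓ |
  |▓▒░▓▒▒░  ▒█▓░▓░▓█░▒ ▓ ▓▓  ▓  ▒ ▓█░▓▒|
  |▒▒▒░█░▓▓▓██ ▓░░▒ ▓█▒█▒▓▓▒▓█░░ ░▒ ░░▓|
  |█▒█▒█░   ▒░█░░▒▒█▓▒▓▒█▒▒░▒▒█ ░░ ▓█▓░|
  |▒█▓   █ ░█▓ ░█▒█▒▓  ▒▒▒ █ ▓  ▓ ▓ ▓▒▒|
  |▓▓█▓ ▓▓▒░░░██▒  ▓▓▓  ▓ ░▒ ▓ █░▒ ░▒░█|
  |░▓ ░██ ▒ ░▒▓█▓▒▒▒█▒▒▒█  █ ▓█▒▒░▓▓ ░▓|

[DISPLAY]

██ ▒ ░░█ █ █▓▓▓ ░ ░ ▓▓░█▓█░▓█▓ ░█░█           
░█ ██▒█▒░  ░░░▓ █▓▒░▒░▒▒▓▓▒ ░█░██ ▓░          
██   █▓ ▒█▒ ▒░░█ ▓░░▒▓▓░█▓▒▓  ██░ ▓█          
 █  ░▓  ▒▓▓ ▓▒█░▒▒██▓░ ░▓░▓░  ░░▓▒ █          
▓▓▒▓  ░█░▓░ █▒▒▓▒ █ ░██ ▓░  ░▓▒▒░▒▓▓          
▓░▒ █▒█▓▓░▒▓▓▒▒█▒█░ ▒▓▓ ░▒▓▒▒▓█▓░░            
█ ░ ▓▒▒█░▓▓ ▒█░▒░▓▒▓░ ▓ █▒▓▓▓▓░░▒▓            
░▒█ ░█▓█░▒▓░▒▒ ▒██▒▒░█░▓  █░░███▒ ░░          
▓█ ▓░█▒▒ ▓  ▒░▓ █░█▓▓█░▓█▒▓▒█▒▒░░█▓           
█░▒█ ░▒░░░█░░▒░ ▓░▓█░▓█░▓▓  ▒░ █░▓▓░          
░  ▒█░█▓▒▓▓█░█░░▓  █░▓█▓▒░░▒ ▓░█▓░▓           
▓▒░▓▒▒░  ▒█▓░▓░▓█░▒ ▓ ▓▓  ▓  ▒ ▓█░▓▒          
▒▒▒░█░▓▓▓██ ▓░░▒ ▓█▒█▒▓▓▒▓█░░ ░▒ ░░▓          
█▒█▒█░   ▒░█░░▒▒█▓▒▓▒█▒▒░▒▒█ ░░ ▓█▓░          
▒█▓   █ ░█▓ ░█▒█▒▓  ▒▒▒ █ ▓  ▓ ▓ ▓▒▒          
▓▓█▓ ▓▓▒░░░██▒  ▓▓▓  ▓ ░▒ ▓ █░▒ ░▒░█          
░▓ ░██ ▒ ░▒▓█▓▒▒▒█▒▒▒█  █ ▓█▒▒░▓▓ ░▓          


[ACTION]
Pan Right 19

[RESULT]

 ▓▓░█▓█░▓█▓ ░█░█                              
░▒░▒▒▓▓▒ ░█░██ ▓░                             
░▒▓▓░█▓▒▓  ██░ ▓█                             
█▓░ ░▓░▓░  ░░▓▒ █                             
 ░██ ▓░  ░▓▒▒░▒▓▓                             
 ▒▓▓ ░▒▓▒▒▓█▓░░                               
▓░ ▓ █▒▓▓▓▓░░▒▓                               
▒░█░▓  █░░███▒ ░░                             
▓▓█░▓█▒▓▒█▒▒░░█▓                              
█░▓█░▓▓  ▒░ █░▓▓░                             
█░▓█▓▒░░▒ ▓░█▓░▓                              
 ▓ ▓▓  ▓  ▒ ▓█░▓▒                             
▒█▒▓▓▒▓█░░ ░▒ ░░▓                             
▓▒█▒▒░▒▒█ ░░ ▓█▓░                             
 ▒▒▒ █ ▓  ▓ ▓ ▓▒▒                             
  ▓ ░▒ ▓ █░▒ ░▒░█                             
▒▒█  █ ▓█▒▒░▓▓ ░▓                             


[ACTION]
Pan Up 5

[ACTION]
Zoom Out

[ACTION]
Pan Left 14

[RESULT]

░░█ █ █▓▓▓ ░ ░ ▓▓░█▓█░▓█▓ ░█░█                
▒█▒░  ░░░▓ █▓▒░▒░▒▒▓▓▒ ░█░██ ▓░               
█▓ ▒█▒ ▒░░█ ▓░░▒▓▓░█▓▒▓  ██░ ▓█               
▓  ▒▓▓ ▓▒█░▒▒██▓░ ░▓░▓░  ░░▓▒ █               
 ░█░▓░ █▒▒▓▒ █ ░██ ▓░  ░▓▒▒░▒▓▓               
▒█▓▓░▒▓▓▒▒█▒█░ ▒▓▓ ░▒▓▒▒▓█▓░░                 
▒▒█░▓▓ ▒█░▒░▓▒▓░ ▓ █▒▓▓▓▓░░▒▓                 
█▓█░▒▓░▒▒ ▒██▒▒░█░▓  █░░███▒ ░░               
█▒▒ ▓  ▒░▓ █░█▓▓█░▓█▒▓▒█▒▒░░█▓                
░▒░░░█░░▒░ ▓░▓█░▓█░▓▓  ▒░ █░▓▓░               
░█▓▒▓▓█░█░░▓  █░▓█▓▒░░▒ ▓░█▓░▓                
▒░  ▒█▓░▓░▓█░▒ ▓ ▓▓  ▓  ▒ ▓█░▓▒               
░▓▓▓██ ▓░░▒ ▓█▒█▒▓▓▒▓█░░ ░▒ ░░▓               
░   ▒░█░░▒▒█▓▒▓▒█▒▒░▒▒█ ░░ ▓█▓░               
 █ ░█▓ ░█▒█▒▓  ▒▒▒ █ ▓  ▓ ▓ ▓▒▒               
▓▓▒░░░██▒  ▓▓▓  ▓ ░▒ ▓ █░▒ ░▒░█               
█ ▒ ░▒▓█▓▒▒▒█▒▒▒█  █ ▓█▒▒░▓▓ ░▓               


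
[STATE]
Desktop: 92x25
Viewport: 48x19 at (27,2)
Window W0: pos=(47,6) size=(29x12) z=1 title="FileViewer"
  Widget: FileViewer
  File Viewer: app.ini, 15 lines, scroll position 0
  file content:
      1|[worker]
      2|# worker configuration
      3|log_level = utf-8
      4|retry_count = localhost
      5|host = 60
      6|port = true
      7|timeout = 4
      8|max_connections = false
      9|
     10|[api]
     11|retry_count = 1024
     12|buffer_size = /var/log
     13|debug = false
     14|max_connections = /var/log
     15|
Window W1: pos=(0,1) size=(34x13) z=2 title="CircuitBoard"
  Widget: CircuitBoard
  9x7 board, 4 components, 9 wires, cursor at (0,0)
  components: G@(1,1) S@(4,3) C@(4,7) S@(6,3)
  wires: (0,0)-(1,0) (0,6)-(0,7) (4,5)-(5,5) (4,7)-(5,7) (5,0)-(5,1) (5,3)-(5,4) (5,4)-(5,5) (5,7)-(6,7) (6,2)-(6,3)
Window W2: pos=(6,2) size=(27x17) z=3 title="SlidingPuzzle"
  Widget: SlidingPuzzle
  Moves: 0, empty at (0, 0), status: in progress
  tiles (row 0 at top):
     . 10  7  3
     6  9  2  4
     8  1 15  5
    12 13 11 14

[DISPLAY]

━━━━━┓┃                                         
     ┃┨                                         
─────┨┃                                         
┐    ┃┃                                         
│    ┃┃             ┏━━━━━━━━━━━━━━━━━━━━━━━━━━━
┤    ┃┃             ┃ FileViewer                
│    ┃┃             ┠───────────────────────────
┤    ┃┃             ┃[worker]                  ▲
│    ┃┃             ┃# worker configuration    █
┤    ┃┃             ┃log_level = utf-8         ░
│    ┃┃             ┃retry_count = localhost   ░
┘    ┃┛             ┃host = 60                 ░
     ┃              ┃port = true               ░
     ┃              ┃timeout = 4               ░
     ┃              ┃max_connections = false   ▼
     ┃              ┗━━━━━━━━━━━━━━━━━━━━━━━━━━━
━━━━━┛                                          
                                                
                                                


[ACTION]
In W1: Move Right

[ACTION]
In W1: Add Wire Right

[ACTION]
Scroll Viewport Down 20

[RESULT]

│    ┃┃             ┏━━━━━━━━━━━━━━━━━━━━━━━━━━━
┤    ┃┃             ┃ FileViewer                
│    ┃┃             ┠───────────────────────────
┤    ┃┃             ┃[worker]                  ▲
│    ┃┃             ┃# worker configuration    █
┤    ┃┃             ┃log_level = utf-8         ░
│    ┃┃             ┃retry_count = localhost   ░
┘    ┃┛             ┃host = 60                 ░
     ┃              ┃port = true               ░
     ┃              ┃timeout = 4               ░
     ┃              ┃max_connections = false   ▼
     ┃              ┗━━━━━━━━━━━━━━━━━━━━━━━━━━━
━━━━━┛                                          
                                                
                                                
                                                
                                                
                                                
                                                


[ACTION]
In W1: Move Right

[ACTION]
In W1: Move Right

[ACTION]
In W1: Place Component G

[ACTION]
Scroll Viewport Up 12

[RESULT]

                                                
━━━━━━┓                                         
━━━━━┓┃                                         
     ┃┨                                         
─────┨┃                                         
┐    ┃┃                                         
│    ┃┃             ┏━━━━━━━━━━━━━━━━━━━━━━━━━━━
┤    ┃┃             ┃ FileViewer                
│    ┃┃             ┠───────────────────────────
┤    ┃┃             ┃[worker]                  ▲
│    ┃┃             ┃# worker configuration    █
┤    ┃┃             ┃log_level = utf-8         ░
│    ┃┃             ┃retry_count = localhost   ░
┘    ┃┛             ┃host = 60                 ░
     ┃              ┃port = true               ░
     ┃              ┃timeout = 4               ░
     ┃              ┃max_connections = false   ▼
     ┃              ┗━━━━━━━━━━━━━━━━━━━━━━━━━━━
━━━━━┛                                          


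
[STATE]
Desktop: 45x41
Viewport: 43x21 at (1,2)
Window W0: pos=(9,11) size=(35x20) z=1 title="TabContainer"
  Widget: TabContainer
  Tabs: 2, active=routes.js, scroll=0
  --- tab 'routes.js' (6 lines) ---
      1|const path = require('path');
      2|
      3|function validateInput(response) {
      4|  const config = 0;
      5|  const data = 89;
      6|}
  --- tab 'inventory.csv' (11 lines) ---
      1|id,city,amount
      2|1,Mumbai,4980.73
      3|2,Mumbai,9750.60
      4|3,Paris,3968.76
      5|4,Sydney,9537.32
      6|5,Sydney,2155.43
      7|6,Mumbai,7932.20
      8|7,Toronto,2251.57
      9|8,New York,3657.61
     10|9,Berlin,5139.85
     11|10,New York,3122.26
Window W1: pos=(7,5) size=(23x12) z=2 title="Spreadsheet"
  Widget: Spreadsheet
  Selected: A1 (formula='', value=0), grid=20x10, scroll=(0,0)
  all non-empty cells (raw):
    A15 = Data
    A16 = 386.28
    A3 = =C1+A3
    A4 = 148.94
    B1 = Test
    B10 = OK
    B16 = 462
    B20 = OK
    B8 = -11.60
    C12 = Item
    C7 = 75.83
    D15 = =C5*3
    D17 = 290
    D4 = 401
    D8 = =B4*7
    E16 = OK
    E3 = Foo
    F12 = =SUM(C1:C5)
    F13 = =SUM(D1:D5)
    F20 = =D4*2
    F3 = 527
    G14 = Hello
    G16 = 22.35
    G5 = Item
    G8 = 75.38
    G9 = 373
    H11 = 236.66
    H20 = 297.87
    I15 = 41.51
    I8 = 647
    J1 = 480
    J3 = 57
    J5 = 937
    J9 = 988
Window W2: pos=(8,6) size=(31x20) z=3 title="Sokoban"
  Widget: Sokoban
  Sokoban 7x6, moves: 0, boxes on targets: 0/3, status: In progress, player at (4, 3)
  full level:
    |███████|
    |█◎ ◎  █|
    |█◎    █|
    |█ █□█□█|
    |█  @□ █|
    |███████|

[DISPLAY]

                                           
                                           
                                           
      ┏━━━━━━━━━━━━━━━━━━━━━┓              
      ┃┏━━━━━━━━━━━━━━━━━━━━━━━━━━━━━┓     
      ┠┃ Sokoban                     ┃     
      ┃┠─────────────────────────────┨     
      ┃┃███████                      ┃     
      ┃┃█◎ ◎  █                      ┃     
      ┃┃█◎    █                      ┃━━━━┓
      ┃┃█ █□█□█                      ┃    ┃
      ┃┃█  @□ █                      ┃────┨
      ┃┃███████                      ┃    ┃
      ┃┃Moves: 0  0/3                ┃────┃
      ┗┃                             ┃    ┃
       ┃                             ┃    ┃
       ┃                             ┃se) ┃
       ┃                             ┃    ┃
       ┃                             ┃    ┃
       ┃                             ┃    ┃
       ┃                             ┃    ┃


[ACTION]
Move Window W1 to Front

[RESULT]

                                           
                                           
                                           
      ┏━━━━━━━━━━━━━━━━━━━━━┓              
      ┃ Spreadsheet         ┃━━━━━━━━┓     
      ┠─────────────────────┨        ┃     
      ┃A1:                  ┃────────┨     
      ┃       A       B     ┃        ┃     
      ┃---------------------┃        ┃     
      ┃  1      [0]Test     ┃        ┃━━━━┓
      ┃  2        0       0 ┃        ┃    ┃
      ┃  3 #CIRC!         0 ┃        ┃────┨
      ┃  4   148.94       0 ┃        ┃    ┃
      ┃  5        0       0 ┃        ┃────┃
      ┗━━━━━━━━━━━━━━━━━━━━━┛        ┃    ┃
       ┃                             ┃    ┃
       ┃                             ┃se) ┃
       ┃                             ┃    ┃
       ┃                             ┃    ┃
       ┃                             ┃    ┃
       ┃                             ┃    ┃


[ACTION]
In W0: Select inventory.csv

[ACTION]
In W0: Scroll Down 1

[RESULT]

                                           
                                           
                                           
      ┏━━━━━━━━━━━━━━━━━━━━━┓              
      ┃ Spreadsheet         ┃━━━━━━━━┓     
      ┠─────────────────────┨        ┃     
      ┃A1:                  ┃────────┨     
      ┃       A       B     ┃        ┃     
      ┃---------------------┃        ┃     
      ┃  1      [0]Test     ┃        ┃━━━━┓
      ┃  2        0       0 ┃        ┃    ┃
      ┃  3 #CIRC!         0 ┃        ┃────┨
      ┃  4   148.94       0 ┃        ┃    ┃
      ┃  5        0       0 ┃        ┃────┃
      ┗━━━━━━━━━━━━━━━━━━━━━┛        ┃    ┃
       ┃                             ┃    ┃
       ┃                             ┃    ┃
       ┃                             ┃    ┃
       ┃                             ┃    ┃
       ┃                             ┃    ┃
       ┃                             ┃    ┃


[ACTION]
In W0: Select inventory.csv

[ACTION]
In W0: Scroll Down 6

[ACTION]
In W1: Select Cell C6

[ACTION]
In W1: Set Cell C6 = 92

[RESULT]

                                           
                                           
                                           
      ┏━━━━━━━━━━━━━━━━━━━━━┓              
      ┃ Spreadsheet         ┃━━━━━━━━┓     
      ┠─────────────────────┨        ┃     
      ┃C6: 92               ┃────────┨     
      ┃       A       B     ┃        ┃     
      ┃---------------------┃        ┃     
      ┃  1        0Test     ┃        ┃━━━━┓
      ┃  2        0       0 ┃        ┃    ┃
      ┃  3 #CIRC!         0 ┃        ┃────┨
      ┃  4   148.94       0 ┃        ┃    ┃
      ┃  5        0       0 ┃        ┃────┃
      ┗━━━━━━━━━━━━━━━━━━━━━┛        ┃    ┃
       ┃                             ┃    ┃
       ┃                             ┃    ┃
       ┃                             ┃    ┃
       ┃                             ┃    ┃
       ┃                             ┃    ┃
       ┃                             ┃    ┃


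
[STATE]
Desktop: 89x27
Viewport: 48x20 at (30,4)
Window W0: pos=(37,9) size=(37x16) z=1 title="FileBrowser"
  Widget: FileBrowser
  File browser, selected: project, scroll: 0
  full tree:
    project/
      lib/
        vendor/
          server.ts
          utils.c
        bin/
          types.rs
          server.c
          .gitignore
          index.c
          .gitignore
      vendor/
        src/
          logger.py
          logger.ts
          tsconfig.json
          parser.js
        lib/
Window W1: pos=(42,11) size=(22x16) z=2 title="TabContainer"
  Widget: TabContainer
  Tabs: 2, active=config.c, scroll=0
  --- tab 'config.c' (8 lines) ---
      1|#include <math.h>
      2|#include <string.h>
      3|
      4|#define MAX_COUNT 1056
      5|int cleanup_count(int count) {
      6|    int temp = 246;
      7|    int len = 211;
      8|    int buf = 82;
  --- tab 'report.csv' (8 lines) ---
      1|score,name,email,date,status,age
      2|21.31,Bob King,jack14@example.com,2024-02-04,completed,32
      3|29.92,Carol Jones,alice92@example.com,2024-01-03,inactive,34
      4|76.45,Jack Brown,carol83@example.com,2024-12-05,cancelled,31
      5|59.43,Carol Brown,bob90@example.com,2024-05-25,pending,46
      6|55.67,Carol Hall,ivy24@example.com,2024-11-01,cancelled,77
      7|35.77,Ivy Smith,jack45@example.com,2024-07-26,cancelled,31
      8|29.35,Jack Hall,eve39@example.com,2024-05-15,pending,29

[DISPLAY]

                                                
                                                
                                                
                                                
                                                
       ┏━━━━━━━━━━━━━━━━━━━━━━━━━━━━━━━━━━━┓    
       ┃ FileBrowser                       ┃    
       ┠────┏━━━━━━━━━━━━━━━━━━━━┓─────────┨    
       ┃> [-┃ TabContainer       ┃         ┃    
       ┃    ┠────────────────────┨         ┃    
       ┃    ┃[config.c]│ report.c┃         ┃    
       ┃    ┃────────────────────┃         ┃    
       ┃    ┃#include <math.h>   ┃         ┃    
       ┃    ┃#include <string.h> ┃         ┃    
       ┃    ┃                    ┃         ┃    
       ┃    ┃#define MAX_COUNT 10┃         ┃    
       ┃    ┃int cleanup_count(in┃         ┃    
       ┃    ┃    int temp = 246; ┃         ┃    
       ┃    ┃    int len = 211;  ┃         ┃    
       ┃    ┃    int buf = 82;   ┃         ┃    


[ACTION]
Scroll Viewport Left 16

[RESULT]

                                                
                                                
                                                
                                                
                                                
                       ┏━━━━━━━━━━━━━━━━━━━━━━━━
                       ┃ FileBrowser            
                       ┠────┏━━━━━━━━━━━━━━━━━━━
                       ┃> [-┃ TabContainer      
                       ┃    ┠───────────────────
                       ┃    ┃[config.c]│ report.
                       ┃    ┃───────────────────
                       ┃    ┃#include <math.h>  
                       ┃    ┃#include <string.h>
                       ┃    ┃                   
                       ┃    ┃#define MAX_COUNT 1
                       ┃    ┃int cleanup_count(i
                       ┃    ┃    int temp = 246;
                       ┃    ┃    int len = 211; 
                       ┃    ┃    int buf = 82;  


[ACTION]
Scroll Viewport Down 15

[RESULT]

                                                
                                                
                       ┏━━━━━━━━━━━━━━━━━━━━━━━━
                       ┃ FileBrowser            
                       ┠────┏━━━━━━━━━━━━━━━━━━━
                       ┃> [-┃ TabContainer      
                       ┃    ┠───────────────────
                       ┃    ┃[config.c]│ report.
                       ┃    ┃───────────────────
                       ┃    ┃#include <math.h>  
                       ┃    ┃#include <string.h>
                       ┃    ┃                   
                       ┃    ┃#define MAX_COUNT 1
                       ┃    ┃int cleanup_count(i
                       ┃    ┃    int temp = 246;
                       ┃    ┃    int len = 211; 
                       ┃    ┃    int buf = 82;  
                       ┗━━━━┃                   
                            ┃                   
                            ┗━━━━━━━━━━━━━━━━━━━


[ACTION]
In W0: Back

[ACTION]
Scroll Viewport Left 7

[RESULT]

                                                
                                                
                              ┏━━━━━━━━━━━━━━━━━
                              ┃ FileBrowser     
                              ┠────┏━━━━━━━━━━━━
                              ┃> [-┃ TabContaine
                              ┃    ┠────────────
                              ┃    ┃[config.c]│ 
                              ┃    ┃────────────
                              ┃    ┃#include <ma
                              ┃    ┃#include <st
                              ┃    ┃            
                              ┃    ┃#define MAX_
                              ┃    ┃int cleanup_
                              ┃    ┃    int temp
                              ┃    ┃    int len 
                              ┃    ┃    int buf 
                              ┗━━━━┃            
                                   ┃            
                                   ┗━━━━━━━━━━━━


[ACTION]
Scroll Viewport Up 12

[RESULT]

                                                
                                                
                                                
                                                
                                                
                                                
                                                
                                                
                                                
                              ┏━━━━━━━━━━━━━━━━━
                              ┃ FileBrowser     
                              ┠────┏━━━━━━━━━━━━
                              ┃> [-┃ TabContaine
                              ┃    ┠────────────
                              ┃    ┃[config.c]│ 
                              ┃    ┃────────────
                              ┃    ┃#include <ma
                              ┃    ┃#include <st
                              ┃    ┃            
                              ┃    ┃#define MAX_


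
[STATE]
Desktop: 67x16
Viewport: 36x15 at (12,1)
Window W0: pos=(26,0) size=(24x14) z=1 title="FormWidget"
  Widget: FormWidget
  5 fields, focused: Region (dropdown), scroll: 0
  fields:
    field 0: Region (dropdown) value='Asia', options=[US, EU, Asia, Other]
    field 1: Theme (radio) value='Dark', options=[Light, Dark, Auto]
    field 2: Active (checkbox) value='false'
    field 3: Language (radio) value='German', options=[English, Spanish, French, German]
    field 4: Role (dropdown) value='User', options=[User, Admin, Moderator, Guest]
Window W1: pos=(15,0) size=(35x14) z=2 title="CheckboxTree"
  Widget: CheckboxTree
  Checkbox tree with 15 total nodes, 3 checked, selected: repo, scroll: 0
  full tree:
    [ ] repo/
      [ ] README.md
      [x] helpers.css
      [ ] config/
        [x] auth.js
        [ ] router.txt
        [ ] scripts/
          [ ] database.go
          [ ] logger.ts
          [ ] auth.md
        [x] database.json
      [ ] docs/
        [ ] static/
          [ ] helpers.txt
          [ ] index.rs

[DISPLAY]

   ┃ CheckboxTree                   
   ┠────────────────────────────────
   ┃>[-] repo/                      
   ┃   [ ] README.md                
   ┃   [x] helpers.css              
   ┃   [-] config/                  
   ┃     [x] auth.js                
   ┃     [ ] router.txt             
   ┃     [ ] scripts/               
   ┃       [ ] database.go          
   ┃       [ ] logger.ts            
   ┃       [ ] auth.md              
   ┗━━━━━━━━━━━━━━━━━━━━━━━━━━━━━━━━
                                    
                                    


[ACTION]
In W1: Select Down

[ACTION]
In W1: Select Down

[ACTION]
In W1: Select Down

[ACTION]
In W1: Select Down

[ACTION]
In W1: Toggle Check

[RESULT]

   ┃ CheckboxTree                   
   ┠────────────────────────────────
   ┃ [-] repo/                      
   ┃   [ ] README.md                
   ┃   [x] helpers.css              
   ┃   [-] config/                  
   ┃>    [ ] auth.js                
   ┃     [ ] router.txt             
   ┃     [ ] scripts/               
   ┃       [ ] database.go          
   ┃       [ ] logger.ts            
   ┃       [ ] auth.md              
   ┗━━━━━━━━━━━━━━━━━━━━━━━━━━━━━━━━
                                    
                                    


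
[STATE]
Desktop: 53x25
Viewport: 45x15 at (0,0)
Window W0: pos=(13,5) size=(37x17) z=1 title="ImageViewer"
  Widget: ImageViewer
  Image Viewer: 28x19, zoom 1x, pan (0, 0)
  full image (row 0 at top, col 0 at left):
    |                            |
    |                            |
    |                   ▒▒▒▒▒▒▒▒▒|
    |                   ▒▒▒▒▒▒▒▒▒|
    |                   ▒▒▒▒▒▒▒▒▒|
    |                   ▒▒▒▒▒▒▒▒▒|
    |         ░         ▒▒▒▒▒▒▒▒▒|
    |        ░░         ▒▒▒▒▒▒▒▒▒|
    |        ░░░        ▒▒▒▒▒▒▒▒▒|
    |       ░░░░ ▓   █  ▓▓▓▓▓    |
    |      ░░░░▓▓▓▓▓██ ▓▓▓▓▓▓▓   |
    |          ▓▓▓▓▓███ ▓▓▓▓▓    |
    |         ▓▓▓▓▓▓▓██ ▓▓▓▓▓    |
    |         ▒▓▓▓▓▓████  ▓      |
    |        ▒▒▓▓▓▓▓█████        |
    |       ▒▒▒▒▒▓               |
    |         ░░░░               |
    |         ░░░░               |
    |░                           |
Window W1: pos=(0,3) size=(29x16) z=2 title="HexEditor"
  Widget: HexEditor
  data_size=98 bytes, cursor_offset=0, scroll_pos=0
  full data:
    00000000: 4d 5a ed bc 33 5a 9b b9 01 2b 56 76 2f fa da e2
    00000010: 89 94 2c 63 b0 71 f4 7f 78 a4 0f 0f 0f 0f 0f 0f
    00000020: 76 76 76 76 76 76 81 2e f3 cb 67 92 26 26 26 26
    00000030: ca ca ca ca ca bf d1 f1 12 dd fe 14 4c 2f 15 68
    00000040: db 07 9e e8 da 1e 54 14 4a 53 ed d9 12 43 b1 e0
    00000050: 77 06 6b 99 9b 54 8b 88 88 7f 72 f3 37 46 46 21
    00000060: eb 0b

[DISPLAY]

                                             
                                             
                                             
┏━━━━━━━━━━━━━━━━━━━━━━━━━━━┓                
┃ HexEditor                 ┃                
┠───────────────────────────┨━━━━━━━━━━━━━━━━
┃00000000  4D 5a ed bc 33 5a┃                
┃00000010  89 94 2c 63 b0 71┃────────────────
┃00000020  76 76 76 76 76 76┃                
┃00000030  ca ca ca ca ca bf┃                
┃00000040  db 07 9e e8 da 1e┃    ▒▒▒▒▒▒▒▒▒   
┃00000050  77 06 6b 99 9b 54┃    ▒▒▒▒▒▒▒▒▒   
┃00000060  eb 0b            ┃    ▒▒▒▒▒▒▒▒▒   
┃                           ┃    ▒▒▒▒▒▒▒▒▒   
┃                           ┃    ▒▒▒▒▒▒▒▒▒   


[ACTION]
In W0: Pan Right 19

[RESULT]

                                             
                                             
                                             
┏━━━━━━━━━━━━━━━━━━━━━━━━━━━┓                
┃ HexEditor                 ┃                
┠───────────────────────────┨━━━━━━━━━━━━━━━━
┃00000000  4D 5a ed bc 33 5a┃                
┃00000010  89 94 2c 63 b0 71┃────────────────
┃00000020  76 76 76 76 76 76┃                
┃00000030  ca ca ca ca ca bf┃                
┃00000040  db 07 9e e8 da 1e┃                
┃00000050  77 06 6b 99 9b 54┃                
┃00000060  eb 0b            ┃                
┃                           ┃                
┃                           ┃                


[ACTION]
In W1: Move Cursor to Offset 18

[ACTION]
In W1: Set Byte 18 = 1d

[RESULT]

                                             
                                             
                                             
┏━━━━━━━━━━━━━━━━━━━━━━━━━━━┓                
┃ HexEditor                 ┃                
┠───────────────────────────┨━━━━━━━━━━━━━━━━
┃00000000  4d 5a ed bc 33 5a┃                
┃00000010  89 94 1D 63 b0 71┃────────────────
┃00000020  76 76 76 76 76 76┃                
┃00000030  ca ca ca ca ca bf┃                
┃00000040  db 07 9e e8 da 1e┃                
┃00000050  77 06 6b 99 9b 54┃                
┃00000060  eb 0b            ┃                
┃                           ┃                
┃                           ┃                


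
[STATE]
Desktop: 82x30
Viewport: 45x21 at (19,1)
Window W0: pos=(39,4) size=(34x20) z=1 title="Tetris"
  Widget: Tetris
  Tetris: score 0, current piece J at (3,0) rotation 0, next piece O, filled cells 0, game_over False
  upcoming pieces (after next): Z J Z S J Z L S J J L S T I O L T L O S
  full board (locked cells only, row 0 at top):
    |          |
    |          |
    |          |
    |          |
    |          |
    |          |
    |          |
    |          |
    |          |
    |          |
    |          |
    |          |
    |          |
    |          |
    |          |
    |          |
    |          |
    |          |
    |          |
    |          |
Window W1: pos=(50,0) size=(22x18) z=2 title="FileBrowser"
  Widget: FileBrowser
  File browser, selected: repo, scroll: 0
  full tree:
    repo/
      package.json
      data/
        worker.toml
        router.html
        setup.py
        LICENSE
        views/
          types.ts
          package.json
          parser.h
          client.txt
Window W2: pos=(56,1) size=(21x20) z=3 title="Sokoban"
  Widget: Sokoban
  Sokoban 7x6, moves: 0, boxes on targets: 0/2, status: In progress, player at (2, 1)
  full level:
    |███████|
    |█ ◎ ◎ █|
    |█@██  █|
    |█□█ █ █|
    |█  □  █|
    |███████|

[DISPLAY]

                               ┃ File┏━━━━━━━
                               ┠─────┃ Sokoba
                               ┃> [-]┠───────
                    ┏━━━━━━━━━━┃    p┃███████
                    ┃ Tetris   ┃    [┃█ ◎ ◎ █
                    ┠──────────┃     ┃█@██  █
                    ┃          ┃     ┃█□█ █ █
                    ┃          ┃     ┃█  □  █
                    ┃          ┃     ┃███████
                    ┃          ┃     ┃Moves: 
                    ┃          ┃     ┃       
                    ┃          ┃     ┃       
                    ┃          ┃     ┃       
                    ┃          ┃     ┃       
                    ┃          ┃     ┃       
                    ┃          ┃     ┃       
                    ┃          ┗━━━━━┃       
                    ┃          │     ┃       
                    ┃          │     ┃       
                    ┃          │     ┗━━━━━━━
                    ┃          │             


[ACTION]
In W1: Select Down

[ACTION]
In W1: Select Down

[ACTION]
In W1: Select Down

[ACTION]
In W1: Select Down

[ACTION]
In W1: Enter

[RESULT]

                               ┃ File┏━━━━━━━
                               ┠─────┃ Sokoba
                               ┃  [-]┠───────
                    ┏━━━━━━━━━━┃    p┃███████
                    ┃ Tetris   ┃  > [┃█ ◎ ◎ █
                    ┠──────────┃     ┃█@██  █
                    ┃          ┃     ┃█□█ █ █
                    ┃          ┃     ┃█  □  █
                    ┃          ┃     ┃███████
                    ┃          ┃     ┃Moves: 
                    ┃          ┃     ┃       
                    ┃          ┃     ┃       
                    ┃          ┃     ┃       
                    ┃          ┃     ┃       
                    ┃          ┃     ┃       
                    ┃          ┃     ┃       
                    ┃          ┗━━━━━┃       
                    ┃          │     ┃       
                    ┃          │     ┃       
                    ┃          │     ┗━━━━━━━
                    ┃          │             


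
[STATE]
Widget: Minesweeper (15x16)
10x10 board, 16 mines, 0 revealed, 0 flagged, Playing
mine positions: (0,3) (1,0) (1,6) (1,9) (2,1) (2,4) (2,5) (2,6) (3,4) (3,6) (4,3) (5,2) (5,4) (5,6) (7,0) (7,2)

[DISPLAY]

■■■■■■■■■■     
■■■■■■■■■■     
■■■■■■■■■■     
■■■■■■■■■■     
■■■■■■■■■■     
■■■■■■■■■■     
■■■■■■■■■■     
■■■■■■■■■■     
■■■■■■■■■■     
■■■■■■■■■■     
               
               
               
               
               
               


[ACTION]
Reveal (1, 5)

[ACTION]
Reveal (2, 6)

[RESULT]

■■■✹■■■■■■     
✹■■■■4✹■■✹     
■✹■■✹✹✹■■■     
■■■■✹■✹■■■     
■■■✹■■■■■■     
■■✹■✹■✹■■■     
■■■■■■■■■■     
✹■✹■■■■■■■     
■■■■■■■■■■     
■■■■■■■■■■     
               
               
               
               
               
               


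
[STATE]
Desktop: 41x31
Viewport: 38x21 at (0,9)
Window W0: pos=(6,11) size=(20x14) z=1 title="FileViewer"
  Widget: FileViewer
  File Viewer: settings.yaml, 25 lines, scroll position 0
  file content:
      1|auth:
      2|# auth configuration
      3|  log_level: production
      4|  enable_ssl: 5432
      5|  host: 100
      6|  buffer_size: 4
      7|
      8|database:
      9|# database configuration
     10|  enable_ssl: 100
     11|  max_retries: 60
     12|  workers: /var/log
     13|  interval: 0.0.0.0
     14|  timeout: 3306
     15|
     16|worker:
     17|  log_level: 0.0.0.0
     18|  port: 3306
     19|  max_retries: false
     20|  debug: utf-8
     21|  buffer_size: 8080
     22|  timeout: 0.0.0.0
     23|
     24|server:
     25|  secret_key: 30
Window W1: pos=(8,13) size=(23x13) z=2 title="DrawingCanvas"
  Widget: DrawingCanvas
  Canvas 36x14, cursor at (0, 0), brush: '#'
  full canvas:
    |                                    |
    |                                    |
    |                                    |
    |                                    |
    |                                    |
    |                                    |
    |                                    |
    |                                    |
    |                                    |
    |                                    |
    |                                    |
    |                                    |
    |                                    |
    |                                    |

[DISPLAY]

                                      
                                      
      ┏━━━━━━━━━━━━━━━━━━┓            
      ┃ FileViewer       ┃            
      ┠─┏━━━━━━━━━━━━━━━━━━━━━┓       
      ┃a┃ DrawingCanvas       ┃       
      ┃#┠─────────────────────┨       
      ┃ ┃+                    ┃       
      ┃ ┃                     ┃       
      ┃ ┃                     ┃       
      ┃ ┃                     ┃       
      ┃ ┃                     ┃       
      ┃d┃                     ┃       
      ┃#┃                     ┃       
      ┃ ┃                     ┃       
      ┗━┃                     ┃       
        ┗━━━━━━━━━━━━━━━━━━━━━┛       
                                      
                                      
                                      
                                      


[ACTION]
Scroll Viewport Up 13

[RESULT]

                                      
                                      
                                      
                                      
                                      
                                      
                                      
                                      
                                      
                                      
                                      
      ┏━━━━━━━━━━━━━━━━━━┓            
      ┃ FileViewer       ┃            
      ┠─┏━━━━━━━━━━━━━━━━━━━━━┓       
      ┃a┃ DrawingCanvas       ┃       
      ┃#┠─────────────────────┨       
      ┃ ┃+                    ┃       
      ┃ ┃                     ┃       
      ┃ ┃                     ┃       
      ┃ ┃                     ┃       
      ┃ ┃                     ┃       


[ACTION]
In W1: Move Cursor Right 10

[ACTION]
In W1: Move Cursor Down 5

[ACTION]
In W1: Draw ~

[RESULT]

                                      
                                      
                                      
                                      
                                      
                                      
                                      
                                      
                                      
                                      
                                      
      ┏━━━━━━━━━━━━━━━━━━┓            
      ┃ FileViewer       ┃            
      ┠─┏━━━━━━━━━━━━━━━━━━━━━┓       
      ┃a┃ DrawingCanvas       ┃       
      ┃#┠─────────────────────┨       
      ┃ ┃                     ┃       
      ┃ ┃                     ┃       
      ┃ ┃                     ┃       
      ┃ ┃                     ┃       
      ┃ ┃                     ┃       
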